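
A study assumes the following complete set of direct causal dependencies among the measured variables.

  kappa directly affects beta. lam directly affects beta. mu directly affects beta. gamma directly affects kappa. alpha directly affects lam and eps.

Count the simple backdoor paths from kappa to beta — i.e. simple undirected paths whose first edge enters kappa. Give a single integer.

A backdoor path from kappa to beta is any simple undirected path whose first edge points into kappa (i.e. leaves kappa via a parent).
Parents of kappa: {gamma}.
No simple path from any parent of kappa reaches beta without revisiting kappa, so there are no backdoor paths.

0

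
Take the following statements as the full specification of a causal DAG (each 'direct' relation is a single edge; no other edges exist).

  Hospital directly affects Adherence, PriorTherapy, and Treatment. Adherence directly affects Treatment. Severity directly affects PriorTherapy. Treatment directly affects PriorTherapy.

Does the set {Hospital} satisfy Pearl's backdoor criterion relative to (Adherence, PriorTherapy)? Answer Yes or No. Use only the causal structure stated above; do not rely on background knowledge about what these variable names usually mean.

Yes

Backdoor paths from Adherence to PriorTherapy (paths whose first edge points into Adherence):
  P1: Adherence <- Hospital -> Treatment -> PriorTherapy
  P2: Adherence <- Hospital -> PriorTherapy
Condition 1 (no descendant of Adherence in the set): holds — descendants of Adherence are {PriorTherapy, Treatment}; none are in {Hospital}.
Condition 2 (every backdoor path blocked by {Hospital}):
  P1: blocked at fork node Hospital ∈ conditioning set.
  P2: blocked at fork node Hospital ∈ conditioning set.
{Hospital} satisfies the backdoor criterion.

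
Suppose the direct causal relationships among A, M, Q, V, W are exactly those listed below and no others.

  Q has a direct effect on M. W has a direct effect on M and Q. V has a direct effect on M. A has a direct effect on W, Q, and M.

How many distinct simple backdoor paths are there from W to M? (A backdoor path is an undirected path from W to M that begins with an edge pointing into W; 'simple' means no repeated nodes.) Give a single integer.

A backdoor path from W to M is any simple undirected path whose first edge points into W (i.e. leaves W via a parent).
Parents of W: {A}.
Enumerating:
  P1: W <- A -> Q -> M
  P2: W <- A -> M
That exhausts the simple backdoor paths. Count: 2.

2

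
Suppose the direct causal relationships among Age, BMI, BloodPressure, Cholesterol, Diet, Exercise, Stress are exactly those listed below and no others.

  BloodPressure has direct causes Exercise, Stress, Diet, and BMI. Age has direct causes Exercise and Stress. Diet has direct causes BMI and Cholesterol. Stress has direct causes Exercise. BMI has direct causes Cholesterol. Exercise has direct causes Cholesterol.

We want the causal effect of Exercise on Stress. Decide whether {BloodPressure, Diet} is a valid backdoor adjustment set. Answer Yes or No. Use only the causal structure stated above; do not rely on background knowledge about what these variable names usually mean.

No

Backdoor paths from Exercise to Stress (paths whose first edge points into Exercise):
  P1: Exercise <- Cholesterol -> BMI -> Diet -> BloodPressure <- Stress
  P2: Exercise <- Cholesterol -> BMI -> BloodPressure <- Stress
  P3: Exercise <- Cholesterol -> Diet <- BMI -> BloodPressure <- Stress
  P4: Exercise <- Cholesterol -> Diet -> BloodPressure <- Stress
Condition 1 (no descendant of Exercise in the set): FAILS — BloodPressure is a descendant of Exercise.
Condition 2 (every backdoor path blocked by {BloodPressure, Diet}):
  P1: blocked at chain node Diet ∈ conditioning set.
  P2: open — collider(s) BloodPressure are conditioned on (or have a conditioned descendant) and no non-collider on the path is in the set.
  P3: open — collider(s) Diet, BloodPressure are conditioned on (or have a conditioned descendant) and no non-collider on the path is in the set.
  P4: blocked at chain node Diet ∈ conditioning set.
{BloodPressure, Diet} does not satisfy the backdoor criterion.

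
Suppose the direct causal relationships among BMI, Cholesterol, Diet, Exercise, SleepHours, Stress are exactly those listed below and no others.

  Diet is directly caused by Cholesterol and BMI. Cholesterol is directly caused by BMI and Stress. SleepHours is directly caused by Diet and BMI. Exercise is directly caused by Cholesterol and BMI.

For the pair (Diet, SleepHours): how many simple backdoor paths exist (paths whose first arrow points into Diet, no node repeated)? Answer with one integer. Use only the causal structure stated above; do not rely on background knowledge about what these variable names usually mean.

A backdoor path from Diet to SleepHours is any simple undirected path whose first edge points into Diet (i.e. leaves Diet via a parent).
Parents of Diet: {BMI, Cholesterol}.
Enumerating:
  P1: Diet <- BMI -> SleepHours
  P2: Diet <- Cholesterol <- BMI -> SleepHours
  P3: Diet <- Cholesterol -> Exercise <- BMI -> SleepHours
That exhausts the simple backdoor paths. Count: 3.

3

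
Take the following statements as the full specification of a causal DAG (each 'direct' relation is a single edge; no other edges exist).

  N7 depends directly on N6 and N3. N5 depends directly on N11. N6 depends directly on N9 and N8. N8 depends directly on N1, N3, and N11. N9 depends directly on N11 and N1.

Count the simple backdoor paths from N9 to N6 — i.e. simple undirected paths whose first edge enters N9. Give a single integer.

4

A backdoor path from N9 to N6 is any simple undirected path whose first edge points into N9 (i.e. leaves N9 via a parent).
Parents of N9: {N1, N11}.
Enumerating:
  P1: N9 <- N11 -> N8 <- N3 -> N7 <- N6
  P2: N9 <- N11 -> N8 -> N6
  P3: N9 <- N1 -> N8 <- N3 -> N7 <- N6
  P4: N9 <- N1 -> N8 -> N6
That exhausts the simple backdoor paths. Count: 4.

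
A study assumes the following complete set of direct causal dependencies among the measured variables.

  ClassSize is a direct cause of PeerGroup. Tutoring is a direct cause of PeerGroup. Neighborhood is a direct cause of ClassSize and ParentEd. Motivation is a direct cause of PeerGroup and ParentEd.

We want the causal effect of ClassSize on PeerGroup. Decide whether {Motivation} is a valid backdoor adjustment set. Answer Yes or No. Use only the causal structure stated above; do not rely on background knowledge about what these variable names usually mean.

Yes

Backdoor paths from ClassSize to PeerGroup (paths whose first edge points into ClassSize):
  P1: ClassSize <- Neighborhood -> ParentEd <- Motivation -> PeerGroup
Condition 1 (no descendant of ClassSize in the set): holds — descendants of ClassSize are {PeerGroup}; none are in {Motivation}.
Condition 2 (every backdoor path blocked by {Motivation}):
  P1: blocked at collider ParentEd (neither it nor any descendant is in the conditioning set).
{Motivation} satisfies the backdoor criterion.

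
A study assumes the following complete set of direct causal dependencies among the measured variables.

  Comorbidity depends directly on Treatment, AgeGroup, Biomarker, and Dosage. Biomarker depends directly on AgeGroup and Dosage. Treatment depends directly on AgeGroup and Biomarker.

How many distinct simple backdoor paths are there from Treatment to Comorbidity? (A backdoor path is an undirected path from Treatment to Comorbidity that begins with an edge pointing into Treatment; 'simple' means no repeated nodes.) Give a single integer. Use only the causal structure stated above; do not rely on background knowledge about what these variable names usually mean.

A backdoor path from Treatment to Comorbidity is any simple undirected path whose first edge points into Treatment (i.e. leaves Treatment via a parent).
Parents of Treatment: {AgeGroup, Biomarker}.
Enumerating:
  P1: Treatment <- AgeGroup -> Biomarker <- Dosage -> Comorbidity
  P2: Treatment <- AgeGroup -> Biomarker -> Comorbidity
  P3: Treatment <- AgeGroup -> Comorbidity
  P4: Treatment <- Biomarker <- AgeGroup -> Comorbidity
  P5: Treatment <- Biomarker <- Dosage -> Comorbidity
  P6: Treatment <- Biomarker -> Comorbidity
That exhausts the simple backdoor paths. Count: 6.

6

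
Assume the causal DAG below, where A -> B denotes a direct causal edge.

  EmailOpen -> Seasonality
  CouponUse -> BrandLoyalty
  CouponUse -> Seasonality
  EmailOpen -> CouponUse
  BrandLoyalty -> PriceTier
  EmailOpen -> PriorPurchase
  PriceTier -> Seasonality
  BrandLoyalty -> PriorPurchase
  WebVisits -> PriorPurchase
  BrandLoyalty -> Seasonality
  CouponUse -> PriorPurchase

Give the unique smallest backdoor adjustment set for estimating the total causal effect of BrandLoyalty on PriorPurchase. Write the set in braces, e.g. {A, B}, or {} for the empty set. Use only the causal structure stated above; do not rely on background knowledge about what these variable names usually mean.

{CouponUse}

Variables eligible for adjustment (non-descendants of BrandLoyalty, excluding BrandLoyalty and PriorPurchase): {CouponUse, EmailOpen, WebVisits}.
Backdoor paths from BrandLoyalty to PriorPurchase:
  P1: BrandLoyalty <- CouponUse <- EmailOpen -> PriorPurchase
  P2: BrandLoyalty <- CouponUse -> Seasonality <- EmailOpen -> PriorPurchase
  P3: BrandLoyalty <- CouponUse -> PriorPurchase
The empty set is not sufficient: P1 (BrandLoyalty <- CouponUse <- EmailOpen -> PriorPurchase) has no collider blocking it and no conditioned non-collider, so it is open.
Try {CouponUse}:
  P1: blocked at chain node CouponUse ∈ conditioning set.
  P2: blocked at fork node CouponUse ∈ conditioning set.
  P3: blocked at fork node CouponUse ∈ conditioning set.
{CouponUse} contains no descendant of BrandLoyalty and blocks every backdoor path.
No other singleton works — e.g. {EmailOpen} leaves P3 open — so {CouponUse} is the unique smallest valid adjustment set.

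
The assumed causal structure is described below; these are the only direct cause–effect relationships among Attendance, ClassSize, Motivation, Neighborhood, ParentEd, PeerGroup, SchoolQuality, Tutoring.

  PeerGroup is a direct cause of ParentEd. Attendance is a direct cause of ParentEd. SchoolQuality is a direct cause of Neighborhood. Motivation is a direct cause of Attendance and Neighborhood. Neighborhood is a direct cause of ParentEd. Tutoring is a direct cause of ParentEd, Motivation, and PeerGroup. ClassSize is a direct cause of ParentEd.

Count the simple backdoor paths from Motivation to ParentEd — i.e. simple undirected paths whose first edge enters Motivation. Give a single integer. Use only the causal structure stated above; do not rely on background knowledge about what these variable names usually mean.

2

A backdoor path from Motivation to ParentEd is any simple undirected path whose first edge points into Motivation (i.e. leaves Motivation via a parent).
Parents of Motivation: {Tutoring}.
Enumerating:
  P1: Motivation <- Tutoring -> PeerGroup -> ParentEd
  P2: Motivation <- Tutoring -> ParentEd
That exhausts the simple backdoor paths. Count: 2.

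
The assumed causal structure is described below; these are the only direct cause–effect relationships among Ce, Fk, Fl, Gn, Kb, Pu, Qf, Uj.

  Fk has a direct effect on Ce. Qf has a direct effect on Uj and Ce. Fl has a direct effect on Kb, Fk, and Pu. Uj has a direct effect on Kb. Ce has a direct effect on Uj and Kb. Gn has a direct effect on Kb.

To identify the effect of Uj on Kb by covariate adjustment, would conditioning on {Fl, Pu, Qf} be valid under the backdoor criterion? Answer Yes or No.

No

Backdoor paths from Uj to Kb (paths whose first edge points into Uj):
  P1: Uj <- Qf -> Ce <- Fk <- Fl -> Kb
  P2: Uj <- Qf -> Ce -> Kb
  P3: Uj <- Ce <- Fk <- Fl -> Kb
  P4: Uj <- Ce -> Kb
Condition 1 (no descendant of Uj in the set): holds — descendants of Uj are {Kb}; none are in {Fl, Pu, Qf}.
Condition 2 (every backdoor path blocked by {Fl, Pu, Qf}):
  P1: blocked at fork node Qf ∈ conditioning set.
  P2: blocked at fork node Qf ∈ conditioning set.
  P3: blocked at fork node Fl ∈ conditioning set.
  P4: open — no interior node is in the conditioning set.
{Fl, Pu, Qf} does not satisfy the backdoor criterion.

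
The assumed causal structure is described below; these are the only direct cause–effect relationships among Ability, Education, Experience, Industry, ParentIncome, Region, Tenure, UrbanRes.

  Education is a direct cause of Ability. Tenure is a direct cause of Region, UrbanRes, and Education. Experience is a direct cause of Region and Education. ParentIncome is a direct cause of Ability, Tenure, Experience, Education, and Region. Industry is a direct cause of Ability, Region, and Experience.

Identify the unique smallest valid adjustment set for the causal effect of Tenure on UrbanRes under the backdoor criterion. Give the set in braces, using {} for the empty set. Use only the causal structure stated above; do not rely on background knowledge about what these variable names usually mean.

{}

Variables eligible for adjustment (non-descendants of Tenure, excluding Tenure and UrbanRes): {Experience, Industry, ParentIncome}.
Backdoor paths from Tenure to UrbanRes:
  (none)
With no backdoor paths the empty set already satisfies the criterion, and it is trivially minimal.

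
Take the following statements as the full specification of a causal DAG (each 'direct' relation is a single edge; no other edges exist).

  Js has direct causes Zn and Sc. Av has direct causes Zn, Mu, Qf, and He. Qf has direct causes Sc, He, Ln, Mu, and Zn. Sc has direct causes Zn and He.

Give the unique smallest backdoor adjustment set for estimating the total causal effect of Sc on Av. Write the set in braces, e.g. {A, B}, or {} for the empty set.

{He, Zn}

Variables eligible for adjustment (non-descendants of Sc, excluding Sc and Av): {He, Ln, Mu, Zn}.
Backdoor paths from Sc to Av:
  P1: Sc <- Zn -> Qf <- He -> Av
  P2: Sc <- Zn -> Qf <- Mu -> Av
  P3: Sc <- Zn -> Qf -> Av
  P4: Sc <- Zn -> Av
  P5: Sc <- He -> Qf <- Zn -> Av
  P6: Sc <- He -> Qf <- Mu -> Av
  P7: Sc <- He -> Qf -> Av
  P8: Sc <- He -> Av
The empty set is not sufficient: P3 (Sc <- Zn -> Qf -> Av) has no collider blocking it and no conditioned non-collider, so it is open.
Try {He, Zn}:
  P1: blocked at fork node Zn ∈ conditioning set.
  P2: blocked at fork node Zn ∈ conditioning set.
  P3: blocked at fork node Zn ∈ conditioning set.
  P4: blocked at fork node Zn ∈ conditioning set.
  P5: blocked at fork node He ∈ conditioning set.
  P6: blocked at fork node He ∈ conditioning set.
  P7: blocked at fork node He ∈ conditioning set.
  P8: blocked at fork node He ∈ conditioning set.
{He, Zn} contains no descendant of Sc and blocks every backdoor path.
Every element of {He, Zn} is needed (dropping He leaves P7 open; dropping Zn leaves P3 open), so no proper subset is valid.
Among all size-2 subsets of the eligible variables, only {He, Zn} blocks every backdoor path, so it is the unique smallest valid adjustment set.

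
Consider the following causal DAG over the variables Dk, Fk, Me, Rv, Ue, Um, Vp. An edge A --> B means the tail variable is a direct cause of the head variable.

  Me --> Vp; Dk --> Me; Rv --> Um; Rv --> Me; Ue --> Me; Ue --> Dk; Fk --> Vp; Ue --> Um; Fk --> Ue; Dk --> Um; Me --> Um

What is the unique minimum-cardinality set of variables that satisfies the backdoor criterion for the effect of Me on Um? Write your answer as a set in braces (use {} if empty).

Variables eligible for adjustment (non-descendants of Me, excluding Me and Um): {Dk, Fk, Rv, Ue}.
Backdoor paths from Me to Um:
  P1: Me <- Rv -> Um
  P2: Me <- Ue -> Dk -> Um
  P3: Me <- Ue -> Um
  P4: Me <- Dk <- Ue -> Um
  P5: Me <- Dk -> Um
The empty set is not sufficient: P1 (Me <- Rv -> Um) has no collider blocking it and no conditioned non-collider, so it is open.
Try {Dk, Rv, Ue}:
  P1: blocked at fork node Rv ∈ conditioning set.
  P2: blocked at fork node Ue ∈ conditioning set.
  P3: blocked at fork node Ue ∈ conditioning set.
  P4: blocked at chain node Dk ∈ conditioning set.
  P5: blocked at fork node Dk ∈ conditioning set.
{Dk, Rv, Ue} contains no descendant of Me and blocks every backdoor path.
Every element of {Dk, Rv, Ue} is needed (dropping Dk leaves P5 open; dropping Rv leaves P1 open; dropping Ue leaves P3 open), so no proper subset is valid.
Among all size-3 subsets of the eligible variables, only {Dk, Rv, Ue} blocks every backdoor path, so it is the unique smallest valid adjustment set.

{Dk, Rv, Ue}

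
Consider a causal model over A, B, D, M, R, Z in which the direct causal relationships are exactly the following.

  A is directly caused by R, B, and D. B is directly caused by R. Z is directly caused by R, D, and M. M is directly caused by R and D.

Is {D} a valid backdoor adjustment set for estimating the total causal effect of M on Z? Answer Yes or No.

No

Backdoor paths from M to Z (paths whose first edge points into M):
  P1: M <- D -> A <- R -> Z
  P2: M <- D -> A <- B <- R -> Z
  P3: M <- D -> Z
  P4: M <- R -> B -> A <- D -> Z
  P5: M <- R -> A <- D -> Z
  P6: M <- R -> Z
Condition 1 (no descendant of M in the set): holds — descendants of M are {Z}; none are in {D}.
Condition 2 (every backdoor path blocked by {D}):
  P1: blocked at fork node D ∈ conditioning set.
  P2: blocked at fork node D ∈ conditioning set.
  P3: blocked at fork node D ∈ conditioning set.
  P4: blocked at collider A (neither it nor any descendant is in the conditioning set).
  P5: blocked at collider A (neither it nor any descendant is in the conditioning set).
  P6: open — no interior node is in the conditioning set.
{D} does not satisfy the backdoor criterion.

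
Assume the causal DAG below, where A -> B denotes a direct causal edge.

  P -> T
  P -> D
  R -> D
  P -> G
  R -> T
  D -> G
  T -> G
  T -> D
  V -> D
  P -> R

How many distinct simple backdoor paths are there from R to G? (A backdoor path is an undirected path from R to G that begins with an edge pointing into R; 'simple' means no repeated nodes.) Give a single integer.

A backdoor path from R to G is any simple undirected path whose first edge points into R (i.e. leaves R via a parent).
Parents of R: {P}.
Enumerating:
  P1: R <- P -> T -> D -> G
  P2: R <- P -> T -> G
  P3: R <- P -> D <- T -> G
  P4: R <- P -> D -> G
  P5: R <- P -> G
That exhausts the simple backdoor paths. Count: 5.

5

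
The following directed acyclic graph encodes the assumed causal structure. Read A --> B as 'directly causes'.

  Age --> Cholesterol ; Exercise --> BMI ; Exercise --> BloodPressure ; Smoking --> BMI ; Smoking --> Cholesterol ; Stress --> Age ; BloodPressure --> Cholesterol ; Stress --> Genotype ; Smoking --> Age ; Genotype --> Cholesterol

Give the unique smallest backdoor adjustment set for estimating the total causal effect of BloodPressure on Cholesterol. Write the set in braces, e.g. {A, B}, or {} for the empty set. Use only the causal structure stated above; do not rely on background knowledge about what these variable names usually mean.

Variables eligible for adjustment (non-descendants of BloodPressure, excluding BloodPressure and Cholesterol): {Age, BMI, Exercise, Genotype, Smoking, Stress}.
Backdoor paths from BloodPressure to Cholesterol:
  P1: BloodPressure <- Exercise -> BMI <- Smoking -> Age <- Stress -> Genotype -> Cholesterol
  P2: BloodPressure <- Exercise -> BMI <- Smoking -> Age -> Cholesterol
  P3: BloodPressure <- Exercise -> BMI <- Smoking -> Cholesterol
Each backdoor path contains an unconditioned collider, so every path is already blocked with the empty conditioning set:
  P1: blocked at collider BMI (neither it nor any descendant is in the conditioning set).
  P2: blocked at collider BMI (neither it nor any descendant is in the conditioning set).
  P3: blocked at collider BMI (neither it nor any descendant is in the conditioning set).
The empty set is therefore the unique smallest valid set.

{}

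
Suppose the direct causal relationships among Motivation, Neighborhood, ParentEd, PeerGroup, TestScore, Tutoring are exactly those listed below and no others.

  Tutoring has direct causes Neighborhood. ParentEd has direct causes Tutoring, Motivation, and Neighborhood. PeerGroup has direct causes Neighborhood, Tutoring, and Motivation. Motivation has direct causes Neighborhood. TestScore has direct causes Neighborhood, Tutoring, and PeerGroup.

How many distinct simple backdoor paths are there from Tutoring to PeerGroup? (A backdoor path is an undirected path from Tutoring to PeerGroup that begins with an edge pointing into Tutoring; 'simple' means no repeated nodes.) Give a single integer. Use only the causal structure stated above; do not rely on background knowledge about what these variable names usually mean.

4

A backdoor path from Tutoring to PeerGroup is any simple undirected path whose first edge points into Tutoring (i.e. leaves Tutoring via a parent).
Parents of Tutoring: {Neighborhood}.
Enumerating:
  P1: Tutoring <- Neighborhood -> Motivation -> PeerGroup
  P2: Tutoring <- Neighborhood -> PeerGroup
  P3: Tutoring <- Neighborhood -> ParentEd <- Motivation -> PeerGroup
  P4: Tutoring <- Neighborhood -> TestScore <- PeerGroup
That exhausts the simple backdoor paths. Count: 4.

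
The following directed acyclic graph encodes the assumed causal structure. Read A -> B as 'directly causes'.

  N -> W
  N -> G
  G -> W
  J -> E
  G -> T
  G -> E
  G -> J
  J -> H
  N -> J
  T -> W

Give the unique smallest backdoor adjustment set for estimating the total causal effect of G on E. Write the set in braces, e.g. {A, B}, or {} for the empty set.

{N}

Variables eligible for adjustment (non-descendants of G, excluding G and E): {N}.
Backdoor paths from G to E:
  P1: G <- N -> J -> E
The empty set is not sufficient: P1 (G <- N -> J -> E) has no collider blocking it and no conditioned non-collider, so it is open.
Try {N}:
  P1: blocked at fork node N ∈ conditioning set.
{N} contains no descendant of G and blocks every backdoor path.
{N} is the unique smallest valid adjustment set.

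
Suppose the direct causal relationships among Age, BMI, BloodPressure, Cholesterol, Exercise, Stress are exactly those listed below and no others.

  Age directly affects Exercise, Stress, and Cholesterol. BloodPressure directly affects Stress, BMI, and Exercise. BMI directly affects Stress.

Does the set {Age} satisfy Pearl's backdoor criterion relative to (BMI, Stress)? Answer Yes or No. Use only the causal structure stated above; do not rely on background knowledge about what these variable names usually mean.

No

Backdoor paths from BMI to Stress (paths whose first edge points into BMI):
  P1: BMI <- BloodPressure -> Stress
  P2: BMI <- BloodPressure -> Exercise <- Age -> Stress
Condition 1 (no descendant of BMI in the set): holds — descendants of BMI are {Stress}; none are in {Age}.
Condition 2 (every backdoor path blocked by {Age}):
  P1: open — no interior node is in the conditioning set.
  P2: blocked at collider Exercise (neither it nor any descendant is in the conditioning set).
{Age} does not satisfy the backdoor criterion.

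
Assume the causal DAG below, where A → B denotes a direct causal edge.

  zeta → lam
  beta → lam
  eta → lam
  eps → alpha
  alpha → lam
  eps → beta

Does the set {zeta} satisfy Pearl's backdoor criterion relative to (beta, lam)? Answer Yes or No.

No

Backdoor paths from beta to lam (paths whose first edge points into beta):
  P1: beta <- eps -> alpha -> lam
Condition 1 (no descendant of beta in the set): holds — descendants of beta are {lam}; none are in {zeta}.
Condition 2 (every backdoor path blocked by {zeta}):
  P1: open — no interior node is in the conditioning set.
{zeta} does not satisfy the backdoor criterion.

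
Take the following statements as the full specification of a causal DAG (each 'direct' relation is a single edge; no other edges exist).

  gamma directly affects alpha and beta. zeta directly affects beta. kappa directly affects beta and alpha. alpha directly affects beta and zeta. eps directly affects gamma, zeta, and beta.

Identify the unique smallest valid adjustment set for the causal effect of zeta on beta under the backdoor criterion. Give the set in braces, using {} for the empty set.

{alpha, eps}

Variables eligible for adjustment (non-descendants of zeta, excluding zeta and beta): {alpha, eps, gamma, kappa}.
Backdoor paths from zeta to beta:
  P1: zeta <- eps -> gamma -> alpha <- kappa -> beta
  P2: zeta <- eps -> gamma -> alpha -> beta
  P3: zeta <- eps -> gamma -> beta
  P4: zeta <- eps -> beta
  P5: zeta <- alpha <- kappa -> beta
  P6: zeta <- alpha <- gamma <- eps -> beta
  P7: zeta <- alpha <- gamma -> beta
  P8: zeta <- alpha -> beta
The empty set is not sufficient: P2 (zeta <- eps -> gamma -> alpha -> beta) has no collider blocking it and no conditioned non-collider, so it is open.
Try {alpha, eps}:
  P1: blocked at fork node eps ∈ conditioning set.
  P2: blocked at fork node eps ∈ conditioning set.
  P3: blocked at fork node eps ∈ conditioning set.
  P4: blocked at fork node eps ∈ conditioning set.
  P5: blocked at chain node alpha ∈ conditioning set.
  P6: blocked at chain node alpha ∈ conditioning set.
  P7: blocked at chain node alpha ∈ conditioning set.
  P8: blocked at fork node alpha ∈ conditioning set.
{alpha, eps} contains no descendant of zeta and blocks every backdoor path.
Every element of {alpha, eps} is needed (dropping alpha leaves P5 open; dropping eps leaves P1 open), so no proper subset is valid.
Among all size-2 subsets of the eligible variables, only {alpha, eps} blocks every backdoor path, so it is the unique smallest valid adjustment set.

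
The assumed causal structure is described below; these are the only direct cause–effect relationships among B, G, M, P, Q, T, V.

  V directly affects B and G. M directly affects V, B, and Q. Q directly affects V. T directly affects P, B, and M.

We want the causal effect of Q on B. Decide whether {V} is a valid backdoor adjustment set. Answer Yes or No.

Backdoor paths from Q to B (paths whose first edge points into Q):
  P1: Q <- M <- T -> B
  P2: Q <- M -> V -> B
  P3: Q <- M -> B
Condition 1 (no descendant of Q in the set): FAILS — V is a descendant of Q.
Condition 2 (every backdoor path blocked by {V}):
  P1: open — no interior node is in the conditioning set.
  P2: blocked at chain node V ∈ conditioning set.
  P3: open — no interior node is in the conditioning set.
{V} does not satisfy the backdoor criterion.

No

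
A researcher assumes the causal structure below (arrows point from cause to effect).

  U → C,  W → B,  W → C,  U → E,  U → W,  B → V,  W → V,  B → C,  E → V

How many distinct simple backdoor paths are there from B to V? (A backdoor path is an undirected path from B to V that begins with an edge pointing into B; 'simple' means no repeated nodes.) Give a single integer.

3

A backdoor path from B to V is any simple undirected path whose first edge points into B (i.e. leaves B via a parent).
Parents of B: {W}.
Enumerating:
  P1: B <- W <- U -> E -> V
  P2: B <- W -> V
  P3: B <- W -> C <- U -> E -> V
That exhausts the simple backdoor paths. Count: 3.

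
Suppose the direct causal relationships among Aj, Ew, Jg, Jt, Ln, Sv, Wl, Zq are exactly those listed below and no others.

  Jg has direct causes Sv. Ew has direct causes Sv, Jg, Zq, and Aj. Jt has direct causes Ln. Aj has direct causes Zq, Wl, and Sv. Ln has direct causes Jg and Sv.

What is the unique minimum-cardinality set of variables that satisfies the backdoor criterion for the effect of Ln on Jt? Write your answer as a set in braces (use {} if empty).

Variables eligible for adjustment (non-descendants of Ln, excluding Ln and Jt): {Aj, Ew, Jg, Sv, Wl, Zq}.
Backdoor paths from Ln to Jt:
  (none)
With no backdoor paths the empty set already satisfies the criterion, and it is trivially minimal.

{}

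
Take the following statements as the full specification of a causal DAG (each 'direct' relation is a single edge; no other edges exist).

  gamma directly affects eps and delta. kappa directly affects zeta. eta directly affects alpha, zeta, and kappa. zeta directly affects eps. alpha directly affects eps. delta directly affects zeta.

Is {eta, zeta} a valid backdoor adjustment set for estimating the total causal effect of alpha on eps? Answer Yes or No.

Backdoor paths from alpha to eps (paths whose first edge points into alpha):
  P1: alpha <- eta -> kappa -> zeta <- delta <- gamma -> eps
  P2: alpha <- eta -> kappa -> zeta -> eps
  P3: alpha <- eta -> zeta <- delta <- gamma -> eps
  P4: alpha <- eta -> zeta -> eps
Condition 1 (no descendant of alpha in the set): holds — descendants of alpha are {eps}; none are in {eta, zeta}.
Condition 2 (every backdoor path blocked by {eta, zeta}):
  P1: blocked at fork node eta ∈ conditioning set.
  P2: blocked at fork node eta ∈ conditioning set.
  P3: blocked at fork node eta ∈ conditioning set.
  P4: blocked at fork node eta ∈ conditioning set.
{eta, zeta} satisfies the backdoor criterion.

Yes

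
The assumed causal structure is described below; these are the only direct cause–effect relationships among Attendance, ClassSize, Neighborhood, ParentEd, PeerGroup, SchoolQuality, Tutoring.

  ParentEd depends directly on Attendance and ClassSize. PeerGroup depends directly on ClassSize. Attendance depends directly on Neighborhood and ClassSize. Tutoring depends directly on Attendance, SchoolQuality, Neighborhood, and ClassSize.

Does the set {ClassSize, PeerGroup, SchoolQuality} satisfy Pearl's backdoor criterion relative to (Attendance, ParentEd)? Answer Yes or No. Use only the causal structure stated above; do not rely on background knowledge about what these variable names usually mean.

Backdoor paths from Attendance to ParentEd (paths whose first edge points into Attendance):
  P1: Attendance <- ClassSize -> ParentEd
  P2: Attendance <- Neighborhood -> Tutoring <- ClassSize -> ParentEd
Condition 1 (no descendant of Attendance in the set): holds — descendants of Attendance are {ParentEd, Tutoring}; none are in {ClassSize, PeerGroup, SchoolQuality}.
Condition 2 (every backdoor path blocked by {ClassSize, PeerGroup, SchoolQuality}):
  P1: blocked at fork node ClassSize ∈ conditioning set.
  P2: blocked at collider Tutoring (neither it nor any descendant is in the conditioning set).
{ClassSize, PeerGroup, SchoolQuality} satisfies the backdoor criterion.

Yes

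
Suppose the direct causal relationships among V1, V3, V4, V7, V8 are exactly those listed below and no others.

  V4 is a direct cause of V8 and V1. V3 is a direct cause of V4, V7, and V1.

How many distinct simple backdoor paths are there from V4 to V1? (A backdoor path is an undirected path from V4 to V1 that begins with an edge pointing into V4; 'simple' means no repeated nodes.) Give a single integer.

A backdoor path from V4 to V1 is any simple undirected path whose first edge points into V4 (i.e. leaves V4 via a parent).
Parents of V4: {V3}.
Enumerating:
  P1: V4 <- V3 -> V1
That exhausts the simple backdoor paths. Count: 1.

1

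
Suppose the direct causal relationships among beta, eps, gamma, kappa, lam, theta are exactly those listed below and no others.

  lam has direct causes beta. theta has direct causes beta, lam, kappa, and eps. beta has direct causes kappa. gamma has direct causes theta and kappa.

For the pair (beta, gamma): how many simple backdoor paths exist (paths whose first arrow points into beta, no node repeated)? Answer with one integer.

2

A backdoor path from beta to gamma is any simple undirected path whose first edge points into beta (i.e. leaves beta via a parent).
Parents of beta: {kappa}.
Enumerating:
  P1: beta <- kappa -> theta -> gamma
  P2: beta <- kappa -> gamma
That exhausts the simple backdoor paths. Count: 2.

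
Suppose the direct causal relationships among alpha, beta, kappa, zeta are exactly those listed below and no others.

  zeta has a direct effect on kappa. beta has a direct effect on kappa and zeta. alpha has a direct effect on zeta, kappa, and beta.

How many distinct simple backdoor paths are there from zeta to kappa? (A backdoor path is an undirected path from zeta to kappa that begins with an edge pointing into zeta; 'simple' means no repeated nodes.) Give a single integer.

A backdoor path from zeta to kappa is any simple undirected path whose first edge points into zeta (i.e. leaves zeta via a parent).
Parents of zeta: {alpha, beta}.
Enumerating:
  P1: zeta <- alpha -> beta -> kappa
  P2: zeta <- alpha -> kappa
  P3: zeta <- beta <- alpha -> kappa
  P4: zeta <- beta -> kappa
That exhausts the simple backdoor paths. Count: 4.

4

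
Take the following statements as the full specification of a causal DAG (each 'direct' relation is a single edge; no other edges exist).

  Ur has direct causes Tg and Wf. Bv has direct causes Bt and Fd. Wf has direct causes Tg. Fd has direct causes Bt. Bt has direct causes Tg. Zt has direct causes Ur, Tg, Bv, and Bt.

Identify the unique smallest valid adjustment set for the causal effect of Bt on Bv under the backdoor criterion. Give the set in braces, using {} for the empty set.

Variables eligible for adjustment (non-descendants of Bt, excluding Bt and Bv): {Tg, Ur, Wf}.
Backdoor paths from Bt to Bv:
  P1: Bt <- Tg -> Wf -> Ur -> Zt <- Bv
  P2: Bt <- Tg -> Ur -> Zt <- Bv
  P3: Bt <- Tg -> Zt <- Bv
Each backdoor path contains an unconditioned collider, so every path is already blocked with the empty conditioning set:
  P1: blocked at collider Zt (neither it nor any descendant is in the conditioning set).
  P2: blocked at collider Zt (neither it nor any descendant is in the conditioning set).
  P3: blocked at collider Zt (neither it nor any descendant is in the conditioning set).
The empty set is therefore the unique smallest valid set.

{}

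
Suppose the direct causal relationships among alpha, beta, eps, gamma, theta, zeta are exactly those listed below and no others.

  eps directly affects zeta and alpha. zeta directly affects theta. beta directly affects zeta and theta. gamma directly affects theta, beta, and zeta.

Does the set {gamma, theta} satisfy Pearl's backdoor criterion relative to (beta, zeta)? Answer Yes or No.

Backdoor paths from beta to zeta (paths whose first edge points into beta):
  P1: beta <- gamma -> zeta
  P2: beta <- gamma -> theta <- zeta
Condition 1 (no descendant of beta in the set): FAILS — theta is a descendant of beta.
Condition 2 (every backdoor path blocked by {gamma, theta}):
  P1: blocked at fork node gamma ∈ conditioning set.
  P2: blocked at fork node gamma ∈ conditioning set.
{gamma, theta} does not satisfy the backdoor criterion.

No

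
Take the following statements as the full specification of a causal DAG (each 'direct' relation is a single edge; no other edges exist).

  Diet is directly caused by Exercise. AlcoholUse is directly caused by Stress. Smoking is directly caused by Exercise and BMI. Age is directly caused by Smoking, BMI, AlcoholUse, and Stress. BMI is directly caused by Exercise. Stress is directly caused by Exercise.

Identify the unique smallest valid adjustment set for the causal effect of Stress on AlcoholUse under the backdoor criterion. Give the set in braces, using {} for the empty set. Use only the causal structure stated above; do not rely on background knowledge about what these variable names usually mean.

Variables eligible for adjustment (non-descendants of Stress, excluding Stress and AlcoholUse): {BMI, Diet, Exercise, Smoking}.
Backdoor paths from Stress to AlcoholUse:
  P1: Stress <- Exercise -> BMI -> Smoking -> Age <- AlcoholUse
  P2: Stress <- Exercise -> BMI -> Age <- AlcoholUse
  P3: Stress <- Exercise -> Smoking <- BMI -> Age <- AlcoholUse
  P4: Stress <- Exercise -> Smoking -> Age <- AlcoholUse
Each backdoor path contains an unconditioned collider, so every path is already blocked with the empty conditioning set:
  P1: blocked at collider Age (neither it nor any descendant is in the conditioning set).
  P2: blocked at collider Age (neither it nor any descendant is in the conditioning set).
  P3: blocked at collider Smoking (neither it nor any descendant is in the conditioning set).
  P4: blocked at collider Age (neither it nor any descendant is in the conditioning set).
The empty set is therefore the unique smallest valid set.

{}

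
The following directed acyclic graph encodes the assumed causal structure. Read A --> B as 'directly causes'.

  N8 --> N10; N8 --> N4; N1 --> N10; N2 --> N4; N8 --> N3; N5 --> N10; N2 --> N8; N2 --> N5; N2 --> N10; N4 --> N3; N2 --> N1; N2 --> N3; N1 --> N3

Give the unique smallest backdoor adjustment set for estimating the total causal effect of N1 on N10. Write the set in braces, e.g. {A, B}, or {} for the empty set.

Variables eligible for adjustment (non-descendants of N1, excluding N1 and N10): {N2, N4, N5, N8}.
Backdoor paths from N1 to N10:
  P1: N1 <- N2 -> N8 -> N10
  P2: N1 <- N2 -> N4 <- N8 -> N10
  P3: N1 <- N2 -> N4 -> N3 <- N8 -> N10
  P4: N1 <- N2 -> N5 -> N10
  P5: N1 <- N2 -> N10
  P6: N1 <- N2 -> N3 <- N8 -> N10
  P7: N1 <- N2 -> N3 <- N4 <- N8 -> N10
The empty set is not sufficient: P1 (N1 <- N2 -> N8 -> N10) has no collider blocking it and no conditioned non-collider, so it is open.
Try {N2}:
  P1: blocked at fork node N2 ∈ conditioning set.
  P2: blocked at fork node N2 ∈ conditioning set.
  P3: blocked at fork node N2 ∈ conditioning set.
  P4: blocked at fork node N2 ∈ conditioning set.
  P5: blocked at fork node N2 ∈ conditioning set.
  P6: blocked at fork node N2 ∈ conditioning set.
  P7: blocked at fork node N2 ∈ conditioning set.
{N2} contains no descendant of N1 and blocks every backdoor path.
No other singleton works — e.g. {N8} leaves P4 open — so {N2} is the unique smallest valid adjustment set.

{N2}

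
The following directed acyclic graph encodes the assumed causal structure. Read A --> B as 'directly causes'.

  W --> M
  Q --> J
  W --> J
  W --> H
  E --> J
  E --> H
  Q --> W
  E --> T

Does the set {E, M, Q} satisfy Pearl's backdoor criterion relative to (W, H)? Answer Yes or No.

Backdoor paths from W to H (paths whose first edge points into W):
  P1: W <- Q -> J <- E -> H
Condition 1 (no descendant of W in the set): FAILS — M is a descendant of W.
Condition 2 (every backdoor path blocked by {E, M, Q}):
  P1: blocked at fork node Q ∈ conditioning set.
{E, M, Q} does not satisfy the backdoor criterion.

No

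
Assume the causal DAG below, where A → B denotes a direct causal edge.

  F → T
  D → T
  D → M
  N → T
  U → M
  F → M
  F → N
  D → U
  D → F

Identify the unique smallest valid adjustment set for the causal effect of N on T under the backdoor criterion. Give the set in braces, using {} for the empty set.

Variables eligible for adjustment (non-descendants of N, excluding N and T): {D, F, M, U}.
Backdoor paths from N to T:
  P1: N <- F <- D -> T
  P2: N <- F -> T
  P3: N <- F -> M <- D -> T
  P4: N <- F -> M <- U <- D -> T
The empty set is not sufficient: P1 (N <- F <- D -> T) has no collider blocking it and no conditioned non-collider, so it is open.
Try {F}:
  P1: blocked at chain node F ∈ conditioning set.
  P2: blocked at fork node F ∈ conditioning set.
  P3: blocked at fork node F ∈ conditioning set.
  P4: blocked at fork node F ∈ conditioning set.
{F} contains no descendant of N and blocks every backdoor path.
No other singleton works — e.g. {D} leaves P2 open — so {F} is the unique smallest valid adjustment set.

{F}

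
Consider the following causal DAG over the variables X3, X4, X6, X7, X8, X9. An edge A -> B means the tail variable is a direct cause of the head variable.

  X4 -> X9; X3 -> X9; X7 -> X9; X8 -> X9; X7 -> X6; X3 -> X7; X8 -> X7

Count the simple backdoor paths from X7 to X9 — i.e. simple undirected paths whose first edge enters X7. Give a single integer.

2

A backdoor path from X7 to X9 is any simple undirected path whose first edge points into X7 (i.e. leaves X7 via a parent).
Parents of X7: {X3, X8}.
Enumerating:
  P1: X7 <- X3 -> X9
  P2: X7 <- X8 -> X9
That exhausts the simple backdoor paths. Count: 2.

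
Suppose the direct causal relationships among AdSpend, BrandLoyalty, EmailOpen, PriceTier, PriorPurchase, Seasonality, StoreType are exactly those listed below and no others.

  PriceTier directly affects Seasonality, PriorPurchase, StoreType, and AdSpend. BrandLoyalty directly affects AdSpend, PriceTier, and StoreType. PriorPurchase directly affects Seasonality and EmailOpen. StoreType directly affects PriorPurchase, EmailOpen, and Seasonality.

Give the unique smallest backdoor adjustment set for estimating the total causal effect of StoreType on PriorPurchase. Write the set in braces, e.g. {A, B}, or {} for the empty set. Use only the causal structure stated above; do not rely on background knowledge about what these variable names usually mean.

{PriceTier}

Variables eligible for adjustment (non-descendants of StoreType, excluding StoreType and PriorPurchase): {AdSpend, BrandLoyalty, PriceTier}.
Backdoor paths from StoreType to PriorPurchase:
  P1: StoreType <- BrandLoyalty -> PriceTier -> PriorPurchase
  P2: StoreType <- BrandLoyalty -> PriceTier -> Seasonality <- PriorPurchase
  P3: StoreType <- BrandLoyalty -> AdSpend <- PriceTier -> PriorPurchase
  P4: StoreType <- BrandLoyalty -> AdSpend <- PriceTier -> Seasonality <- PriorPurchase
  P5: StoreType <- PriceTier -> PriorPurchase
  P6: StoreType <- PriceTier -> Seasonality <- PriorPurchase
The empty set is not sufficient: P1 (StoreType <- BrandLoyalty -> PriceTier -> PriorPurchase) has no collider blocking it and no conditioned non-collider, so it is open.
Try {PriceTier}:
  P1: blocked at chain node PriceTier ∈ conditioning set.
  P2: blocked at chain node PriceTier ∈ conditioning set.
  P3: blocked at collider AdSpend (neither it nor any descendant is in the conditioning set).
  P4: blocked at collider AdSpend (neither it nor any descendant is in the conditioning set).
  P5: blocked at fork node PriceTier ∈ conditioning set.
  P6: blocked at fork node PriceTier ∈ conditioning set.
{PriceTier} contains no descendant of StoreType and blocks every backdoor path.
No other singleton works — e.g. {BrandLoyalty} leaves P5 open — so {PriceTier} is the unique smallest valid adjustment set.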